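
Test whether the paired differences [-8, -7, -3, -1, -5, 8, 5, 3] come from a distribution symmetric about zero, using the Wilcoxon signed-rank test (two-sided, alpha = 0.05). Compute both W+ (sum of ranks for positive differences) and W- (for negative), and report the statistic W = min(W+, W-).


Step 1: Drop any zero differences (none here) and take |d_i|.
|d| = [8, 7, 3, 1, 5, 8, 5, 3]
Step 2: Midrank |d_i| (ties get averaged ranks).
ranks: |8|->7.5, |7|->6, |3|->2.5, |1|->1, |5|->4.5, |8|->7.5, |5|->4.5, |3|->2.5
Step 3: Attach original signs; sum ranks with positive sign and with negative sign.
W+ = 7.5 + 4.5 + 2.5 = 14.5
W- = 7.5 + 6 + 2.5 + 1 + 4.5 = 21.5
(Check: W+ + W- = 36 should equal n(n+1)/2 = 36.)
Step 4: Test statistic W = min(W+, W-) = 14.5.
Step 5: Ties in |d|, so use the tie-corrected normal approximation.
        E[W] = n(n+1)/4 = 8*9/4 = 18.
        Tie groups: |d|=3 (t=2), |d|=5 (t=2), |d|=8 (t=2); sum(t^3 - t) = 18.
        Var[W] = n(n+1)(2n+1)/24 - sum(t^3-t)/48 = 1224/24 - 18/48 = 50.625.
        z = (W - E[W]) / sqrt(Var[W]) = (14.5 - 18) / 7.1151 = -0.4919.
        Two-sided p = 2*Phi(z) = 0.622783.
Step 6: alpha = 0.05. fail to reject H0.

W+ = 14.5, W- = 21.5, W = min = 14.5, p = 0.622783, fail to reject H0.


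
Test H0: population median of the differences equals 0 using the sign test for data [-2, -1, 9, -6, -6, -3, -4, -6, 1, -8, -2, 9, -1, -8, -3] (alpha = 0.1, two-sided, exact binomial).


Step 1: Discard zero differences. Original n = 15; n_eff = number of nonzero differences = 15.
Nonzero differences (with sign): -2, -1, +9, -6, -6, -3, -4, -6, +1, -8, -2, +9, -1, -8, -3
Step 2: Count signs: positive = 3, negative = 12.
Step 3: Under H0: P(positive) = 0.5, so the number of positives S ~ Bin(15, 0.5).
Step 4: Two-sided exact p-value = sum of Bin(15,0.5) probabilities at or below the observed probability = 0.035156.
Step 5: alpha = 0.1. reject H0.

n_eff = 15, pos = 3, neg = 12, p = 0.035156, reject H0.


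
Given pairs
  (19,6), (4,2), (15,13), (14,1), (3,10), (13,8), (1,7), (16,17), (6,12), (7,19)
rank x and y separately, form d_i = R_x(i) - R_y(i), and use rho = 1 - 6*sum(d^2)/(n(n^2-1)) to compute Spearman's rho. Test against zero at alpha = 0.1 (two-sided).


Step 1: Rank x and y separately (midranks; no ties here).
rank(x): 19->10, 4->3, 15->8, 14->7, 3->2, 13->6, 1->1, 16->9, 6->4, 7->5
rank(y): 6->3, 2->2, 13->8, 1->1, 10->6, 8->5, 7->4, 17->9, 12->7, 19->10
Step 2: d_i = R_x(i) - R_y(i); compute d_i^2.
  (10-3)^2=49, (3-2)^2=1, (8-8)^2=0, (7-1)^2=36, (2-6)^2=16, (6-5)^2=1, (1-4)^2=9, (9-9)^2=0, (4-7)^2=9, (5-10)^2=25
sum(d^2) = 146.
Step 3: rho = 1 - 6*146 / (10*(10^2 - 1)) = 1 - 876/990 = 0.115152.
Step 4: Under H0, t = rho * sqrt((n-2)/(1-rho^2)) = 0.3279 ~ t(8).
Step 5: Two-sided p-value from the t-distribution with 8 df = 0.751420.
Step 6: alpha = 0.1. fail to reject H0.

rho = 0.1152, p = 0.751420, fail to reject H0 at alpha = 0.1.


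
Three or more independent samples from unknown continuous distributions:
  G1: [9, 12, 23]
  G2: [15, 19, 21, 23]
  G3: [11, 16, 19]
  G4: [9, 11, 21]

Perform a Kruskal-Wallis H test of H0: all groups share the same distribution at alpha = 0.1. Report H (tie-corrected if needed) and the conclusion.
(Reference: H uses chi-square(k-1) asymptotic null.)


Step 1: Combine all N = 13 observations and assign midranks.
sorted (value, group, rank): (9,G1,1.5), (9,G4,1.5), (11,G3,3.5), (11,G4,3.5), (12,G1,5), (15,G2,6), (16,G3,7), (19,G2,8.5), (19,G3,8.5), (21,G2,10.5), (21,G4,10.5), (23,G1,12.5), (23,G2,12.5)
Step 2: Sum ranks within each group.
R_1 = 19 (n_1 = 3)
R_2 = 37.5 (n_2 = 4)
R_3 = 19 (n_3 = 3)
R_4 = 15.5 (n_4 = 3)
Step 3: H = 12/(N(N+1)) * sum(R_i^2/n_i) - 3(N+1)
     = 12/(13*14) * (19^2/3 + 37.5^2/4 + 19^2/3 + 15.5^2/3) - 3*14
     = 0.065934 * 672.312 - 42
     = 2.328297.
Step 4: Ties present; correction factor C = 1 - 30/(13^3 - 13) = 0.986264. Corrected H = 2.328297 / 0.986264 = 2.360724.
Step 5: Under H0, H ~ chi^2(3); p-value = 0.500988.
Step 6: alpha = 0.1. fail to reject H0.

H = 2.3607, df = 3, p = 0.500988, fail to reject H0.


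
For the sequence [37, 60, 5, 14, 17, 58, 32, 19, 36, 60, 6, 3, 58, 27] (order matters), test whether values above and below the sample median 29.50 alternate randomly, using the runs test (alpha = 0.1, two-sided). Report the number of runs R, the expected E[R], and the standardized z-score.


Step 1: Compute median = 29.50; label A = above, B = below.
Labels in order: AABBBAABAABBAB  (n_A = 7, n_B = 7)
Step 2: Count runs R = 8.
Step 3: Under H0 (random ordering), E[R] = 2*n_A*n_B/(n_A+n_B) + 1 = 2*7*7/14 + 1 = 8.0000.
        Var[R] = 2*n_A*n_B*(2*n_A*n_B - n_A - n_B) / ((n_A+n_B)^2 * (n_A+n_B-1)) = 8232/2548 = 3.2308.
        SD[R] = 1.7974.
Step 4: R = E[R], so z = 0 with no continuity correction.
Step 5: Two-sided p-value via normal approximation = 2*(1 - Phi(|z|)) = 1.000000.
Step 6: alpha = 0.1. fail to reject H0.

R = 8, z = 0.0000, p = 1.000000, fail to reject H0.


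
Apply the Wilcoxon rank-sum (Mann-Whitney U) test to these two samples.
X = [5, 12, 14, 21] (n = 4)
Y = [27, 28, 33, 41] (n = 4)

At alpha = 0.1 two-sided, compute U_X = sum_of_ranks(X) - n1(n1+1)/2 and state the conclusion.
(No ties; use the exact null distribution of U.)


Step 1: Combine and sort all 8 observations; assign midranks.
sorted (value, group): (5,X), (12,X), (14,X), (21,X), (27,Y), (28,Y), (33,Y), (41,Y)
ranks: 5->1, 12->2, 14->3, 21->4, 27->5, 28->6, 33->7, 41->8
Step 2: Rank sum for X: R1 = 1 + 2 + 3 + 4 = 10.
Step 3: U_X = R1 - n1(n1+1)/2 = 10 - 4*5/2 = 10 - 10 = 0.
       U_Y = n1*n2 - U_X = 16 - 0 = 16.
Step 4: No ties, so the exact null distribution of U (based on enumerating the C(8,4) = 70 equally likely rank assignments) gives the two-sided p-value.
Step 5: p-value = 0.028571; compare to alpha = 0.1. reject H0.

U_X = 0, p = 0.028571, reject H0 at alpha = 0.1.


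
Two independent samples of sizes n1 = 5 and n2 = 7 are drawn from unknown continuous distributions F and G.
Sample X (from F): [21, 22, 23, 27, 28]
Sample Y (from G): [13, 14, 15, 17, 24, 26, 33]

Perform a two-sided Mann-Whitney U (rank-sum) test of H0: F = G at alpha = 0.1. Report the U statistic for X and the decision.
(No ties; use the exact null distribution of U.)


Step 1: Combine and sort all 12 observations; assign midranks.
sorted (value, group): (13,Y), (14,Y), (15,Y), (17,Y), (21,X), (22,X), (23,X), (24,Y), (26,Y), (27,X), (28,X), (33,Y)
ranks: 13->1, 14->2, 15->3, 17->4, 21->5, 22->6, 23->7, 24->8, 26->9, 27->10, 28->11, 33->12
Step 2: Rank sum for X: R1 = 5 + 6 + 7 + 10 + 11 = 39.
Step 3: U_X = R1 - n1(n1+1)/2 = 39 - 5*6/2 = 39 - 15 = 24.
       U_Y = n1*n2 - U_X = 35 - 24 = 11.
Step 4: No ties, so the exact null distribution of U (based on enumerating the C(12,5) = 792 equally likely rank assignments) gives the two-sided p-value.
Step 5: p-value = 0.343434; compare to alpha = 0.1. fail to reject H0.

U_X = 24, p = 0.343434, fail to reject H0 at alpha = 0.1.


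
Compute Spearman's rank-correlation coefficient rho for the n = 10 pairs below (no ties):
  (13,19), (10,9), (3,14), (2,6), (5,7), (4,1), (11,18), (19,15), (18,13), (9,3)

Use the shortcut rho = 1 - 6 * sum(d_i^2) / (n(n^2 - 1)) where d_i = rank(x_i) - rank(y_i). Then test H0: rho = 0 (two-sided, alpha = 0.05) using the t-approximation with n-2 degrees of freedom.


Step 1: Rank x and y separately (midranks; no ties here).
rank(x): 13->8, 10->6, 3->2, 2->1, 5->4, 4->3, 11->7, 19->10, 18->9, 9->5
rank(y): 19->10, 9->5, 14->7, 6->3, 7->4, 1->1, 18->9, 15->8, 13->6, 3->2
Step 2: d_i = R_x(i) - R_y(i); compute d_i^2.
  (8-10)^2=4, (6-5)^2=1, (2-7)^2=25, (1-3)^2=4, (4-4)^2=0, (3-1)^2=4, (7-9)^2=4, (10-8)^2=4, (9-6)^2=9, (5-2)^2=9
sum(d^2) = 64.
Step 3: rho = 1 - 6*64 / (10*(10^2 - 1)) = 1 - 384/990 = 0.612121.
Step 4: Under H0, t = rho * sqrt((n-2)/(1-rho^2)) = 2.1895 ~ t(8).
Step 5: Two-sided p-value from the t-distribution with 8 df = 0.059972.
Step 6: alpha = 0.05. fail to reject H0.

rho = 0.6121, p = 0.059972, fail to reject H0 at alpha = 0.05.


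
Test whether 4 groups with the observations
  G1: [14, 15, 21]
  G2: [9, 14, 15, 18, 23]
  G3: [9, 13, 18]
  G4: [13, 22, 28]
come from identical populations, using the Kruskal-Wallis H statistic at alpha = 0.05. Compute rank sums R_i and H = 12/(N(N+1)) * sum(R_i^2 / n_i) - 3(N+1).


Step 1: Combine all N = 14 observations and assign midranks.
sorted (value, group, rank): (9,G2,1.5), (9,G3,1.5), (13,G3,3.5), (13,G4,3.5), (14,G1,5.5), (14,G2,5.5), (15,G1,7.5), (15,G2,7.5), (18,G2,9.5), (18,G3,9.5), (21,G1,11), (22,G4,12), (23,G2,13), (28,G4,14)
Step 2: Sum ranks within each group.
R_1 = 24 (n_1 = 3)
R_2 = 37 (n_2 = 5)
R_3 = 14.5 (n_3 = 3)
R_4 = 29.5 (n_4 = 3)
Step 3: H = 12/(N(N+1)) * sum(R_i^2/n_i) - 3(N+1)
     = 12/(14*15) * (24^2/3 + 37^2/5 + 14.5^2/3 + 29.5^2/3) - 3*15
     = 0.057143 * 825.967 - 45
     = 2.198095.
Step 4: Ties present; correction factor C = 1 - 30/(14^3 - 14) = 0.989011. Corrected H = 2.198095 / 0.989011 = 2.222519.
Step 5: Under H0, H ~ chi^2(3); p-value = 0.527527.
Step 6: alpha = 0.05. fail to reject H0.

H = 2.2225, df = 3, p = 0.527527, fail to reject H0.


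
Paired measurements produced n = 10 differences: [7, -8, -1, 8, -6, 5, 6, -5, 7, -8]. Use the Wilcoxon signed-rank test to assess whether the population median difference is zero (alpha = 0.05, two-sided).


Step 1: Drop any zero differences (none here) and take |d_i|.
|d| = [7, 8, 1, 8, 6, 5, 6, 5, 7, 8]
Step 2: Midrank |d_i| (ties get averaged ranks).
ranks: |7|->6.5, |8|->9, |1|->1, |8|->9, |6|->4.5, |5|->2.5, |6|->4.5, |5|->2.5, |7|->6.5, |8|->9
Step 3: Attach original signs; sum ranks with positive sign and with negative sign.
W+ = 6.5 + 9 + 2.5 + 4.5 + 6.5 = 29
W- = 9 + 1 + 4.5 + 2.5 + 9 = 26
(Check: W+ + W- = 55 should equal n(n+1)/2 = 55.)
Step 4: Test statistic W = min(W+, W-) = 26.
Step 5: Ties in |d|, so use the tie-corrected normal approximation.
        E[W] = n(n+1)/4 = 10*11/4 = 27.5.
        Tie groups: |d|=5 (t=2), |d|=6 (t=2), |d|=7 (t=2), |d|=8 (t=3); sum(t^3 - t) = 42.
        Var[W] = n(n+1)(2n+1)/24 - sum(t^3-t)/48 = 2310/24 - 42/48 = 95.375.
        z = (W - E[W]) / sqrt(Var[W]) = (26 - 27.5) / 9.7660 = -0.1536.
        Two-sided p = 2*Phi(z) = 0.877930.
Step 6: alpha = 0.05. fail to reject H0.

W+ = 29, W- = 26, W = min = 26, p = 0.877930, fail to reject H0.


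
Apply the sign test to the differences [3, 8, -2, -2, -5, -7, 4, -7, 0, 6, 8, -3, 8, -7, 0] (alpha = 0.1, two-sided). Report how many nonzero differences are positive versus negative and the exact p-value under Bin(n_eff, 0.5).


Step 1: Discard zero differences. Original n = 15; n_eff = number of nonzero differences = 13.
Nonzero differences (with sign): +3, +8, -2, -2, -5, -7, +4, -7, +6, +8, -3, +8, -7
Step 2: Count signs: positive = 6, negative = 7.
Step 3: Under H0: P(positive) = 0.5, so the number of positives S ~ Bin(13, 0.5).
Step 4: Two-sided exact p-value = sum of Bin(13,0.5) probabilities at or below the observed probability = 1.000000.
Step 5: alpha = 0.1. fail to reject H0.

n_eff = 13, pos = 6, neg = 7, p = 1.000000, fail to reject H0.


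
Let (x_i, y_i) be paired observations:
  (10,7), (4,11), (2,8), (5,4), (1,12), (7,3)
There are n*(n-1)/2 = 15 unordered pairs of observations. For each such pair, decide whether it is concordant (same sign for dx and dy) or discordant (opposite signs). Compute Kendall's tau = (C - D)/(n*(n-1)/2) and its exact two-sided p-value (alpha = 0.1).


Step 1: Enumerate the 15 unordered pairs (i,j) with i<j and classify each by sign(x_j-x_i) * sign(y_j-y_i).
  (1,2):dx=-6,dy=+4->D; (1,3):dx=-8,dy=+1->D; (1,4):dx=-5,dy=-3->C; (1,5):dx=-9,dy=+5->D
  (1,6):dx=-3,dy=-4->C; (2,3):dx=-2,dy=-3->C; (2,4):dx=+1,dy=-7->D; (2,5):dx=-3,dy=+1->D
  (2,6):dx=+3,dy=-8->D; (3,4):dx=+3,dy=-4->D; (3,5):dx=-1,dy=+4->D; (3,6):dx=+5,dy=-5->D
  (4,5):dx=-4,dy=+8->D; (4,6):dx=+2,dy=-1->D; (5,6):dx=+6,dy=-9->D
Step 2: C = 3, D = 12, total pairs = 15.
Step 3: tau = (C - D)/(n(n-1)/2) = (3 - 12)/15 = -0.600000.
Step 4: Exact two-sided p-value (enumerate n! = 720 permutations of y under H0): p = 0.136111.
Step 5: alpha = 0.1. fail to reject H0.

tau_b = -0.6000 (C=3, D=12), p = 0.136111, fail to reject H0.


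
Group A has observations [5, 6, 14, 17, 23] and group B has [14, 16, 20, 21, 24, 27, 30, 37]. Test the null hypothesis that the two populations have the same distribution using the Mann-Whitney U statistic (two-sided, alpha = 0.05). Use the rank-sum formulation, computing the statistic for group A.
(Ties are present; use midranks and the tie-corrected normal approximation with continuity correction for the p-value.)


Step 1: Combine and sort all 13 observations; assign midranks.
sorted (value, group): (5,X), (6,X), (14,X), (14,Y), (16,Y), (17,X), (20,Y), (21,Y), (23,X), (24,Y), (27,Y), (30,Y), (37,Y)
ranks: 5->1, 6->2, 14->3.5, 14->3.5, 16->5, 17->6, 20->7, 21->8, 23->9, 24->10, 27->11, 30->12, 37->13
Step 2: Rank sum for X: R1 = 1 + 2 + 3.5 + 6 + 9 = 21.5.
Step 3: U_X = R1 - n1(n1+1)/2 = 21.5 - 5*6/2 = 21.5 - 15 = 6.5.
       U_Y = n1*n2 - U_X = 40 - 6.5 = 33.5.
Step 4: Ties are present, so use the tie-corrected normal approximation (with continuity correction) for the p-value.
Step 5: p-value = 0.056699; compare to alpha = 0.05. fail to reject H0.

U_X = 6.5, p = 0.056699, fail to reject H0 at alpha = 0.05.


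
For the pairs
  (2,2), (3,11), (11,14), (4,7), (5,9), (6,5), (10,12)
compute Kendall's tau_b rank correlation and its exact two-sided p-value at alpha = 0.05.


Step 1: Enumerate the 21 unordered pairs (i,j) with i<j and classify each by sign(x_j-x_i) * sign(y_j-y_i).
  (1,2):dx=+1,dy=+9->C; (1,3):dx=+9,dy=+12->C; (1,4):dx=+2,dy=+5->C; (1,5):dx=+3,dy=+7->C
  (1,6):dx=+4,dy=+3->C; (1,7):dx=+8,dy=+10->C; (2,3):dx=+8,dy=+3->C; (2,4):dx=+1,dy=-4->D
  (2,5):dx=+2,dy=-2->D; (2,6):dx=+3,dy=-6->D; (2,7):dx=+7,dy=+1->C; (3,4):dx=-7,dy=-7->C
  (3,5):dx=-6,dy=-5->C; (3,6):dx=-5,dy=-9->C; (3,7):dx=-1,dy=-2->C; (4,5):dx=+1,dy=+2->C
  (4,6):dx=+2,dy=-2->D; (4,7):dx=+6,dy=+5->C; (5,6):dx=+1,dy=-4->D; (5,7):dx=+5,dy=+3->C
  (6,7):dx=+4,dy=+7->C
Step 2: C = 16, D = 5, total pairs = 21.
Step 3: tau = (C - D)/(n(n-1)/2) = (16 - 5)/21 = 0.523810.
Step 4: Exact two-sided p-value (enumerate n! = 5040 permutations of y under H0): p = 0.136111.
Step 5: alpha = 0.05. fail to reject H0.

tau_b = 0.5238 (C=16, D=5), p = 0.136111, fail to reject H0.


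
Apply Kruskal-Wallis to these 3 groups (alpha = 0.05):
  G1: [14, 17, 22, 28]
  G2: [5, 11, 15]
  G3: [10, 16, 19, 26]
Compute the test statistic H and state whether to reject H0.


Step 1: Combine all N = 11 observations and assign midranks.
sorted (value, group, rank): (5,G2,1), (10,G3,2), (11,G2,3), (14,G1,4), (15,G2,5), (16,G3,6), (17,G1,7), (19,G3,8), (22,G1,9), (26,G3,10), (28,G1,11)
Step 2: Sum ranks within each group.
R_1 = 31 (n_1 = 4)
R_2 = 9 (n_2 = 3)
R_3 = 26 (n_3 = 4)
Step 3: H = 12/(N(N+1)) * sum(R_i^2/n_i) - 3(N+1)
     = 12/(11*12) * (31^2/4 + 9^2/3 + 26^2/4) - 3*12
     = 0.090909 * 436.25 - 36
     = 3.659091.
Step 4: No ties, so H is used without correction.
Step 5: Under H0, H ~ chi^2(2); p-value = 0.160486.
Step 6: alpha = 0.05. fail to reject H0.

H = 3.6591, df = 2, p = 0.160486, fail to reject H0.


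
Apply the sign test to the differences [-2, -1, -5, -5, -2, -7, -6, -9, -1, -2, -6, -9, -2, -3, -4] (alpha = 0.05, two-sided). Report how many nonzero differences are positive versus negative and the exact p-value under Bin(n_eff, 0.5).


Step 1: Discard zero differences. Original n = 15; n_eff = number of nonzero differences = 15.
Nonzero differences (with sign): -2, -1, -5, -5, -2, -7, -6, -9, -1, -2, -6, -9, -2, -3, -4
Step 2: Count signs: positive = 0, negative = 15.
Step 3: Under H0: P(positive) = 0.5, so the number of positives S ~ Bin(15, 0.5).
Step 4: Two-sided exact p-value = sum of Bin(15,0.5) probabilities at or below the observed probability = 0.000061.
Step 5: alpha = 0.05. reject H0.

n_eff = 15, pos = 0, neg = 15, p = 0.000061, reject H0.


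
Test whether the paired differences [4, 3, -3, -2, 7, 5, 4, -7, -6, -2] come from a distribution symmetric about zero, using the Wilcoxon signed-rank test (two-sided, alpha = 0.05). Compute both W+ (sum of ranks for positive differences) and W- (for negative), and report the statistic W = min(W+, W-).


Step 1: Drop any zero differences (none here) and take |d_i|.
|d| = [4, 3, 3, 2, 7, 5, 4, 7, 6, 2]
Step 2: Midrank |d_i| (ties get averaged ranks).
ranks: |4|->5.5, |3|->3.5, |3|->3.5, |2|->1.5, |7|->9.5, |5|->7, |4|->5.5, |7|->9.5, |6|->8, |2|->1.5
Step 3: Attach original signs; sum ranks with positive sign and with negative sign.
W+ = 5.5 + 3.5 + 9.5 + 7 + 5.5 = 31
W- = 3.5 + 1.5 + 9.5 + 8 + 1.5 = 24
(Check: W+ + W- = 55 should equal n(n+1)/2 = 55.)
Step 4: Test statistic W = min(W+, W-) = 24.
Step 5: Ties in |d|, so use the tie-corrected normal approximation.
        E[W] = n(n+1)/4 = 10*11/4 = 27.5.
        Tie groups: |d|=2 (t=2), |d|=3 (t=2), |d|=4 (t=2), |d|=7 (t=2); sum(t^3 - t) = 24.
        Var[W] = n(n+1)(2n+1)/24 - sum(t^3-t)/48 = 2310/24 - 24/48 = 95.75.
        z = (W - E[W]) / sqrt(Var[W]) = (24 - 27.5) / 9.7852 = -0.3577.
        Two-sided p = 2*Phi(z) = 0.720580.
Step 6: alpha = 0.05. fail to reject H0.

W+ = 31, W- = 24, W = min = 24, p = 0.720580, fail to reject H0.


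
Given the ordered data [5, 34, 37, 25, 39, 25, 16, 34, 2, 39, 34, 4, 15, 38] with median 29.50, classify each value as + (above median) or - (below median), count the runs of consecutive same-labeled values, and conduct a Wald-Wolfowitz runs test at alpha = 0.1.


Step 1: Compute median = 29.50; label A = above, B = below.
Labels in order: BAABABBABAABBA  (n_A = 7, n_B = 7)
Step 2: Count runs R = 10.
Step 3: Under H0 (random ordering), E[R] = 2*n_A*n_B/(n_A+n_B) + 1 = 2*7*7/14 + 1 = 8.0000.
        Var[R] = 2*n_A*n_B*(2*n_A*n_B - n_A - n_B) / ((n_A+n_B)^2 * (n_A+n_B-1)) = 8232/2548 = 3.2308.
        SD[R] = 1.7974.
Step 4: Continuity-corrected z = (R - 0.5 - E[R]) / SD[R] = (10 - 0.5 - 8.0000) / 1.7974 = 0.8345.
Step 5: Two-sided p-value via normal approximation = 2*(1 - Phi(|z|)) = 0.403986.
Step 6: alpha = 0.1. fail to reject H0.

R = 10, z = 0.8345, p = 0.403986, fail to reject H0.


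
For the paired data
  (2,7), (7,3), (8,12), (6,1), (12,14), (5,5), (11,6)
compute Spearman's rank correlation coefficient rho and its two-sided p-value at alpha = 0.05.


Step 1: Rank x and y separately (midranks; no ties here).
rank(x): 2->1, 7->4, 8->5, 6->3, 12->7, 5->2, 11->6
rank(y): 7->5, 3->2, 12->6, 1->1, 14->7, 5->3, 6->4
Step 2: d_i = R_x(i) - R_y(i); compute d_i^2.
  (1-5)^2=16, (4-2)^2=4, (5-6)^2=1, (3-1)^2=4, (7-7)^2=0, (2-3)^2=1, (6-4)^2=4
sum(d^2) = 30.
Step 3: rho = 1 - 6*30 / (7*(7^2 - 1)) = 1 - 180/336 = 0.464286.
Step 4: Under H0, t = rho * sqrt((n-2)/(1-rho^2)) = 1.1722 ~ t(5).
Step 5: Two-sided p-value from the t-distribution with 5 df = 0.293934.
Step 6: alpha = 0.05. fail to reject H0.

rho = 0.4643, p = 0.293934, fail to reject H0 at alpha = 0.05.


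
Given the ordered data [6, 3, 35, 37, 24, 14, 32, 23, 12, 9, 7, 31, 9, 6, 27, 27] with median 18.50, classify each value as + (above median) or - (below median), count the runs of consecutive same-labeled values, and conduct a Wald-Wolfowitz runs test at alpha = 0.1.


Step 1: Compute median = 18.50; label A = above, B = below.
Labels in order: BBAAABAABBBABBAA  (n_A = 8, n_B = 8)
Step 2: Count runs R = 8.
Step 3: Under H0 (random ordering), E[R] = 2*n_A*n_B/(n_A+n_B) + 1 = 2*8*8/16 + 1 = 9.0000.
        Var[R] = 2*n_A*n_B*(2*n_A*n_B - n_A - n_B) / ((n_A+n_B)^2 * (n_A+n_B-1)) = 14336/3840 = 3.7333.
        SD[R] = 1.9322.
Step 4: Continuity-corrected z = (R + 0.5 - E[R]) / SD[R] = (8 + 0.5 - 9.0000) / 1.9322 = -0.2588.
Step 5: Two-sided p-value via normal approximation = 2*(1 - Phi(|z|)) = 0.795809.
Step 6: alpha = 0.1. fail to reject H0.

R = 8, z = -0.2588, p = 0.795809, fail to reject H0.


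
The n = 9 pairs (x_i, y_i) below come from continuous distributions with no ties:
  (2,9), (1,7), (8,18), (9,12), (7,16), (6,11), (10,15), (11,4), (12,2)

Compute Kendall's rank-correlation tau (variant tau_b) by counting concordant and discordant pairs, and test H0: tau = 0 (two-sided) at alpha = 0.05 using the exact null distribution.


Step 1: Enumerate the 36 unordered pairs (i,j) with i<j and classify each by sign(x_j-x_i) * sign(y_j-y_i).
  (1,2):dx=-1,dy=-2->C; (1,3):dx=+6,dy=+9->C; (1,4):dx=+7,dy=+3->C; (1,5):dx=+5,dy=+7->C
  (1,6):dx=+4,dy=+2->C; (1,7):dx=+8,dy=+6->C; (1,8):dx=+9,dy=-5->D; (1,9):dx=+10,dy=-7->D
  (2,3):dx=+7,dy=+11->C; (2,4):dx=+8,dy=+5->C; (2,5):dx=+6,dy=+9->C; (2,6):dx=+5,dy=+4->C
  (2,7):dx=+9,dy=+8->C; (2,8):dx=+10,dy=-3->D; (2,9):dx=+11,dy=-5->D; (3,4):dx=+1,dy=-6->D
  (3,5):dx=-1,dy=-2->C; (3,6):dx=-2,dy=-7->C; (3,7):dx=+2,dy=-3->D; (3,8):dx=+3,dy=-14->D
  (3,9):dx=+4,dy=-16->D; (4,5):dx=-2,dy=+4->D; (4,6):dx=-3,dy=-1->C; (4,7):dx=+1,dy=+3->C
  (4,8):dx=+2,dy=-8->D; (4,9):dx=+3,dy=-10->D; (5,6):dx=-1,dy=-5->C; (5,7):dx=+3,dy=-1->D
  (5,8):dx=+4,dy=-12->D; (5,9):dx=+5,dy=-14->D; (6,7):dx=+4,dy=+4->C; (6,8):dx=+5,dy=-7->D
  (6,9):dx=+6,dy=-9->D; (7,8):dx=+1,dy=-11->D; (7,9):dx=+2,dy=-13->D; (8,9):dx=+1,dy=-2->D
Step 2: C = 17, D = 19, total pairs = 36.
Step 3: tau = (C - D)/(n(n-1)/2) = (17 - 19)/36 = -0.055556.
Step 4: Exact two-sided p-value (enumerate n! = 362880 permutations of y under H0): p = 0.919455.
Step 5: alpha = 0.05. fail to reject H0.

tau_b = -0.0556 (C=17, D=19), p = 0.919455, fail to reject H0.


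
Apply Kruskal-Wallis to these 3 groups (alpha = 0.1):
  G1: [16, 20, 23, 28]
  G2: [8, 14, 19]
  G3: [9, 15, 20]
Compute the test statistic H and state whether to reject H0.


Step 1: Combine all N = 10 observations and assign midranks.
sorted (value, group, rank): (8,G2,1), (9,G3,2), (14,G2,3), (15,G3,4), (16,G1,5), (19,G2,6), (20,G1,7.5), (20,G3,7.5), (23,G1,9), (28,G1,10)
Step 2: Sum ranks within each group.
R_1 = 31.5 (n_1 = 4)
R_2 = 10 (n_2 = 3)
R_3 = 13.5 (n_3 = 3)
Step 3: H = 12/(N(N+1)) * sum(R_i^2/n_i) - 3(N+1)
     = 12/(10*11) * (31.5^2/4 + 10^2/3 + 13.5^2/3) - 3*11
     = 0.109091 * 342.146 - 33
     = 4.325000.
Step 4: Ties present; correction factor C = 1 - 6/(10^3 - 10) = 0.993939. Corrected H = 4.325000 / 0.993939 = 4.351372.
Step 5: Under H0, H ~ chi^2(2); p-value = 0.113530.
Step 6: alpha = 0.1. fail to reject H0.

H = 4.3514, df = 2, p = 0.113530, fail to reject H0.


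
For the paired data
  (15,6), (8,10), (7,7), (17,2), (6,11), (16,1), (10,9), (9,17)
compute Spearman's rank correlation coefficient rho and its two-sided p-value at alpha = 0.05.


Step 1: Rank x and y separately (midranks; no ties here).
rank(x): 15->6, 8->3, 7->2, 17->8, 6->1, 16->7, 10->5, 9->4
rank(y): 6->3, 10->6, 7->4, 2->2, 11->7, 1->1, 9->5, 17->8
Step 2: d_i = R_x(i) - R_y(i); compute d_i^2.
  (6-3)^2=9, (3-6)^2=9, (2-4)^2=4, (8-2)^2=36, (1-7)^2=36, (7-1)^2=36, (5-5)^2=0, (4-8)^2=16
sum(d^2) = 146.
Step 3: rho = 1 - 6*146 / (8*(8^2 - 1)) = 1 - 876/504 = -0.738095.
Step 4: Under H0, t = rho * sqrt((n-2)/(1-rho^2)) = -2.6797 ~ t(6).
Step 5: Two-sided p-value from the t-distribution with 6 df = 0.036553.
Step 6: alpha = 0.05. reject H0.

rho = -0.7381, p = 0.036553, reject H0 at alpha = 0.05.


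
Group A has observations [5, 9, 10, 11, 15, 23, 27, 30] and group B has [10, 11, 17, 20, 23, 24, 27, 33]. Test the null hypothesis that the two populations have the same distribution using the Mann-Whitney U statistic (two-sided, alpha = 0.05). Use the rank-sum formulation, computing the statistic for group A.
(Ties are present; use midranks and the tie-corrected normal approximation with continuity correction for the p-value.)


Step 1: Combine and sort all 16 observations; assign midranks.
sorted (value, group): (5,X), (9,X), (10,X), (10,Y), (11,X), (11,Y), (15,X), (17,Y), (20,Y), (23,X), (23,Y), (24,Y), (27,X), (27,Y), (30,X), (33,Y)
ranks: 5->1, 9->2, 10->3.5, 10->3.5, 11->5.5, 11->5.5, 15->7, 17->8, 20->9, 23->10.5, 23->10.5, 24->12, 27->13.5, 27->13.5, 30->15, 33->16
Step 2: Rank sum for X: R1 = 1 + 2 + 3.5 + 5.5 + 7 + 10.5 + 13.5 + 15 = 58.
Step 3: U_X = R1 - n1(n1+1)/2 = 58 - 8*9/2 = 58 - 36 = 22.
       U_Y = n1*n2 - U_X = 64 - 22 = 42.
Step 4: Ties are present, so use the tie-corrected normal approximation (with continuity correction) for the p-value.
Step 5: p-value = 0.316998; compare to alpha = 0.05. fail to reject H0.

U_X = 22, p = 0.316998, fail to reject H0 at alpha = 0.05.


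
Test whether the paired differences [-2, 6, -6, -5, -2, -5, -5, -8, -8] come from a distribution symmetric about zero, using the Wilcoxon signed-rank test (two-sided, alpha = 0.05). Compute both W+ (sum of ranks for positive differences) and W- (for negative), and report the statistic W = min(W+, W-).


Step 1: Drop any zero differences (none here) and take |d_i|.
|d| = [2, 6, 6, 5, 2, 5, 5, 8, 8]
Step 2: Midrank |d_i| (ties get averaged ranks).
ranks: |2|->1.5, |6|->6.5, |6|->6.5, |5|->4, |2|->1.5, |5|->4, |5|->4, |8|->8.5, |8|->8.5
Step 3: Attach original signs; sum ranks with positive sign and with negative sign.
W+ = 6.5 = 6.5
W- = 1.5 + 6.5 + 4 + 1.5 + 4 + 4 + 8.5 + 8.5 = 38.5
(Check: W+ + W- = 45 should equal n(n+1)/2 = 45.)
Step 4: Test statistic W = min(W+, W-) = 6.5.
Step 5: Ties in |d|, so use the tie-corrected normal approximation.
        E[W] = n(n+1)/4 = 9*10/4 = 22.5.
        Tie groups: |d|=2 (t=2), |d|=5 (t=3), |d|=6 (t=2), |d|=8 (t=2); sum(t^3 - t) = 42.
        Var[W] = n(n+1)(2n+1)/24 - sum(t^3-t)/48 = 1710/24 - 42/48 = 70.375.
        z = (W - E[W]) / sqrt(Var[W]) = (6.5 - 22.5) / 8.3890 = -1.9073.
        Two-sided p = 2*Phi(z) = 0.056486.
Step 6: alpha = 0.05. fail to reject H0.

W+ = 6.5, W- = 38.5, W = min = 6.5, p = 0.056486, fail to reject H0.


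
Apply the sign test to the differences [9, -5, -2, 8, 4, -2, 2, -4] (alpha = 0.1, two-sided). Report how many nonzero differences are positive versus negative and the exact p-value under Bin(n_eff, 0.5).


Step 1: Discard zero differences. Original n = 8; n_eff = number of nonzero differences = 8.
Nonzero differences (with sign): +9, -5, -2, +8, +4, -2, +2, -4
Step 2: Count signs: positive = 4, negative = 4.
Step 3: Under H0: P(positive) = 0.5, so the number of positives S ~ Bin(8, 0.5).
Step 4: Two-sided exact p-value = sum of Bin(8,0.5) probabilities at or below the observed probability = 1.000000.
Step 5: alpha = 0.1. fail to reject H0.

n_eff = 8, pos = 4, neg = 4, p = 1.000000, fail to reject H0.


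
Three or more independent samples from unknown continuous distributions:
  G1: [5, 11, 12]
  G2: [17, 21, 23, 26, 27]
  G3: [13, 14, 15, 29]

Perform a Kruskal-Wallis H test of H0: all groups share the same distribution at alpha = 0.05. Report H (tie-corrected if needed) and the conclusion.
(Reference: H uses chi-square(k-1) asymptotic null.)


Step 1: Combine all N = 12 observations and assign midranks.
sorted (value, group, rank): (5,G1,1), (11,G1,2), (12,G1,3), (13,G3,4), (14,G3,5), (15,G3,6), (17,G2,7), (21,G2,8), (23,G2,9), (26,G2,10), (27,G2,11), (29,G3,12)
Step 2: Sum ranks within each group.
R_1 = 6 (n_1 = 3)
R_2 = 45 (n_2 = 5)
R_3 = 27 (n_3 = 4)
Step 3: H = 12/(N(N+1)) * sum(R_i^2/n_i) - 3(N+1)
     = 12/(12*13) * (6^2/3 + 45^2/5 + 27^2/4) - 3*13
     = 0.076923 * 599.25 - 39
     = 7.096154.
Step 4: No ties, so H is used without correction.
Step 5: Under H0, H ~ chi^2(2); p-value = 0.028780.
Step 6: alpha = 0.05. reject H0.

H = 7.0962, df = 2, p = 0.028780, reject H0.


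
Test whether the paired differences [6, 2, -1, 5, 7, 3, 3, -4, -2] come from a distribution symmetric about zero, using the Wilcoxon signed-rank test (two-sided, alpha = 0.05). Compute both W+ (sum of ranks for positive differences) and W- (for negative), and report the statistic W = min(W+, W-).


Step 1: Drop any zero differences (none here) and take |d_i|.
|d| = [6, 2, 1, 5, 7, 3, 3, 4, 2]
Step 2: Midrank |d_i| (ties get averaged ranks).
ranks: |6|->8, |2|->2.5, |1|->1, |5|->7, |7|->9, |3|->4.5, |3|->4.5, |4|->6, |2|->2.5
Step 3: Attach original signs; sum ranks with positive sign and with negative sign.
W+ = 8 + 2.5 + 7 + 9 + 4.5 + 4.5 = 35.5
W- = 1 + 6 + 2.5 = 9.5
(Check: W+ + W- = 45 should equal n(n+1)/2 = 45.)
Step 4: Test statistic W = min(W+, W-) = 9.5.
Step 5: Ties in |d|, so use the tie-corrected normal approximation.
        E[W] = n(n+1)/4 = 9*10/4 = 22.5.
        Tie groups: |d|=2 (t=2), |d|=3 (t=2); sum(t^3 - t) = 12.
        Var[W] = n(n+1)(2n+1)/24 - sum(t^3-t)/48 = 1710/24 - 12/48 = 71.
        z = (W - E[W]) / sqrt(Var[W]) = (9.5 - 22.5) / 8.4261 = -1.5428.
        Two-sided p = 2*Phi(z) = 0.122875.
Step 6: alpha = 0.05. fail to reject H0.

W+ = 35.5, W- = 9.5, W = min = 9.5, p = 0.122875, fail to reject H0.


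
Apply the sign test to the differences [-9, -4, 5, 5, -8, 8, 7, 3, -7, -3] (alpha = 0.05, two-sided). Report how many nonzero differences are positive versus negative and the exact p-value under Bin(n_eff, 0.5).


Step 1: Discard zero differences. Original n = 10; n_eff = number of nonzero differences = 10.
Nonzero differences (with sign): -9, -4, +5, +5, -8, +8, +7, +3, -7, -3
Step 2: Count signs: positive = 5, negative = 5.
Step 3: Under H0: P(positive) = 0.5, so the number of positives S ~ Bin(10, 0.5).
Step 4: Two-sided exact p-value = sum of Bin(10,0.5) probabilities at or below the observed probability = 1.000000.
Step 5: alpha = 0.05. fail to reject H0.

n_eff = 10, pos = 5, neg = 5, p = 1.000000, fail to reject H0.


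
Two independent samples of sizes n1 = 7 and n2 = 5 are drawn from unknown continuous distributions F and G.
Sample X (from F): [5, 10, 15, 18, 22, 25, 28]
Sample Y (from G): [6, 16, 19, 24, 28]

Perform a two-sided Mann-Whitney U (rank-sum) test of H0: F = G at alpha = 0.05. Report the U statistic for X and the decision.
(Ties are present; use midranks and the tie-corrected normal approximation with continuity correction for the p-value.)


Step 1: Combine and sort all 12 observations; assign midranks.
sorted (value, group): (5,X), (6,Y), (10,X), (15,X), (16,Y), (18,X), (19,Y), (22,X), (24,Y), (25,X), (28,X), (28,Y)
ranks: 5->1, 6->2, 10->3, 15->4, 16->5, 18->6, 19->7, 22->8, 24->9, 25->10, 28->11.5, 28->11.5
Step 2: Rank sum for X: R1 = 1 + 3 + 4 + 6 + 8 + 10 + 11.5 = 43.5.
Step 3: U_X = R1 - n1(n1+1)/2 = 43.5 - 7*8/2 = 43.5 - 28 = 15.5.
       U_Y = n1*n2 - U_X = 35 - 15.5 = 19.5.
Step 4: Ties are present, so use the tie-corrected normal approximation (with continuity correction) for the p-value.
Step 5: p-value = 0.807210; compare to alpha = 0.05. fail to reject H0.

U_X = 15.5, p = 0.807210, fail to reject H0 at alpha = 0.05.


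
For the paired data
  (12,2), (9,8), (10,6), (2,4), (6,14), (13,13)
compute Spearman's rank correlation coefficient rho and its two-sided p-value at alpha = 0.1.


Step 1: Rank x and y separately (midranks; no ties here).
rank(x): 12->5, 9->3, 10->4, 2->1, 6->2, 13->6
rank(y): 2->1, 8->4, 6->3, 4->2, 14->6, 13->5
Step 2: d_i = R_x(i) - R_y(i); compute d_i^2.
  (5-1)^2=16, (3-4)^2=1, (4-3)^2=1, (1-2)^2=1, (2-6)^2=16, (6-5)^2=1
sum(d^2) = 36.
Step 3: rho = 1 - 6*36 / (6*(6^2 - 1)) = 1 - 216/210 = -0.028571.
Step 4: Under H0, t = rho * sqrt((n-2)/(1-rho^2)) = -0.0572 ~ t(4).
Step 5: Two-sided p-value from the t-distribution with 4 df = 0.957155.
Step 6: alpha = 0.1. fail to reject H0.

rho = -0.0286, p = 0.957155, fail to reject H0 at alpha = 0.1.


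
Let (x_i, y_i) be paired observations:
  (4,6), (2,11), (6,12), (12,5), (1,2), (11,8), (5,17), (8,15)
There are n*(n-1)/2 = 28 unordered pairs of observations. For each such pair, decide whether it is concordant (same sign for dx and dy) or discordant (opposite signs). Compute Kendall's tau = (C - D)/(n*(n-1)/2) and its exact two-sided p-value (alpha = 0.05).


Step 1: Enumerate the 28 unordered pairs (i,j) with i<j and classify each by sign(x_j-x_i) * sign(y_j-y_i).
  (1,2):dx=-2,dy=+5->D; (1,3):dx=+2,dy=+6->C; (1,4):dx=+8,dy=-1->D; (1,5):dx=-3,dy=-4->C
  (1,6):dx=+7,dy=+2->C; (1,7):dx=+1,dy=+11->C; (1,8):dx=+4,dy=+9->C; (2,3):dx=+4,dy=+1->C
  (2,4):dx=+10,dy=-6->D; (2,5):dx=-1,dy=-9->C; (2,6):dx=+9,dy=-3->D; (2,7):dx=+3,dy=+6->C
  (2,8):dx=+6,dy=+4->C; (3,4):dx=+6,dy=-7->D; (3,5):dx=-5,dy=-10->C; (3,6):dx=+5,dy=-4->D
  (3,7):dx=-1,dy=+5->D; (3,8):dx=+2,dy=+3->C; (4,5):dx=-11,dy=-3->C; (4,6):dx=-1,dy=+3->D
  (4,7):dx=-7,dy=+12->D; (4,8):dx=-4,dy=+10->D; (5,6):dx=+10,dy=+6->C; (5,7):dx=+4,dy=+15->C
  (5,8):dx=+7,dy=+13->C; (6,7):dx=-6,dy=+9->D; (6,8):dx=-3,dy=+7->D; (7,8):dx=+3,dy=-2->D
Step 2: C = 15, D = 13, total pairs = 28.
Step 3: tau = (C - D)/(n(n-1)/2) = (15 - 13)/28 = 0.071429.
Step 4: Exact two-sided p-value (enumerate n! = 40320 permutations of y under H0): p = 0.904861.
Step 5: alpha = 0.05. fail to reject H0.

tau_b = 0.0714 (C=15, D=13), p = 0.904861, fail to reject H0.


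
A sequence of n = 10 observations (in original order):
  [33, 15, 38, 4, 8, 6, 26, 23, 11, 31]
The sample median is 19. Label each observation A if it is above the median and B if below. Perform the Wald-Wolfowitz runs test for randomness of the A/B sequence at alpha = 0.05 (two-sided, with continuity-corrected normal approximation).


Step 1: Compute median = 19; label A = above, B = below.
Labels in order: ABABBBAABA  (n_A = 5, n_B = 5)
Step 2: Count runs R = 7.
Step 3: Under H0 (random ordering), E[R] = 2*n_A*n_B/(n_A+n_B) + 1 = 2*5*5/10 + 1 = 6.0000.
        Var[R] = 2*n_A*n_B*(2*n_A*n_B - n_A - n_B) / ((n_A+n_B)^2 * (n_A+n_B-1)) = 2000/900 = 2.2222.
        SD[R] = 1.4907.
Step 4: Continuity-corrected z = (R - 0.5 - E[R]) / SD[R] = (7 - 0.5 - 6.0000) / 1.4907 = 0.3354.
Step 5: Two-sided p-value via normal approximation = 2*(1 - Phi(|z|)) = 0.737316.
Step 6: alpha = 0.05. fail to reject H0.

R = 7, z = 0.3354, p = 0.737316, fail to reject H0.


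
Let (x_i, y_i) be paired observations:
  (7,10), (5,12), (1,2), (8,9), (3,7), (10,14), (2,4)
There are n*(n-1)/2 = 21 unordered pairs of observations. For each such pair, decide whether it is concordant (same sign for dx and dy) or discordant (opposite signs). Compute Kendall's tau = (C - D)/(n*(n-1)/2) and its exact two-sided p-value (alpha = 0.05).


Step 1: Enumerate the 21 unordered pairs (i,j) with i<j and classify each by sign(x_j-x_i) * sign(y_j-y_i).
  (1,2):dx=-2,dy=+2->D; (1,3):dx=-6,dy=-8->C; (1,4):dx=+1,dy=-1->D; (1,5):dx=-4,dy=-3->C
  (1,6):dx=+3,dy=+4->C; (1,7):dx=-5,dy=-6->C; (2,3):dx=-4,dy=-10->C; (2,4):dx=+3,dy=-3->D
  (2,5):dx=-2,dy=-5->C; (2,6):dx=+5,dy=+2->C; (2,7):dx=-3,dy=-8->C; (3,4):dx=+7,dy=+7->C
  (3,5):dx=+2,dy=+5->C; (3,6):dx=+9,dy=+12->C; (3,7):dx=+1,dy=+2->C; (4,5):dx=-5,dy=-2->C
  (4,6):dx=+2,dy=+5->C; (4,7):dx=-6,dy=-5->C; (5,6):dx=+7,dy=+7->C; (5,7):dx=-1,dy=-3->C
  (6,7):dx=-8,dy=-10->C
Step 2: C = 18, D = 3, total pairs = 21.
Step 3: tau = (C - D)/(n(n-1)/2) = (18 - 3)/21 = 0.714286.
Step 4: Exact two-sided p-value (enumerate n! = 5040 permutations of y under H0): p = 0.030159.
Step 5: alpha = 0.05. reject H0.

tau_b = 0.7143 (C=18, D=3), p = 0.030159, reject H0.


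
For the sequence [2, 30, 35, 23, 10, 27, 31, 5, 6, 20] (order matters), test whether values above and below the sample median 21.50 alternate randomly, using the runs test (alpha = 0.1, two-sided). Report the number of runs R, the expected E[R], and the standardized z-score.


Step 1: Compute median = 21.50; label A = above, B = below.
Labels in order: BAAABAABBB  (n_A = 5, n_B = 5)
Step 2: Count runs R = 5.
Step 3: Under H0 (random ordering), E[R] = 2*n_A*n_B/(n_A+n_B) + 1 = 2*5*5/10 + 1 = 6.0000.
        Var[R] = 2*n_A*n_B*(2*n_A*n_B - n_A - n_B) / ((n_A+n_B)^2 * (n_A+n_B-1)) = 2000/900 = 2.2222.
        SD[R] = 1.4907.
Step 4: Continuity-corrected z = (R + 0.5 - E[R]) / SD[R] = (5 + 0.5 - 6.0000) / 1.4907 = -0.3354.
Step 5: Two-sided p-value via normal approximation = 2*(1 - Phi(|z|)) = 0.737316.
Step 6: alpha = 0.1. fail to reject H0.

R = 5, z = -0.3354, p = 0.737316, fail to reject H0.


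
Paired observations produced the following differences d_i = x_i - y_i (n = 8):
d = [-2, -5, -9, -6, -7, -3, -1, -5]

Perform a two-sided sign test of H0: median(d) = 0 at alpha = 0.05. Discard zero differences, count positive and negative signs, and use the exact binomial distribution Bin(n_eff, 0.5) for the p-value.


Step 1: Discard zero differences. Original n = 8; n_eff = number of nonzero differences = 8.
Nonzero differences (with sign): -2, -5, -9, -6, -7, -3, -1, -5
Step 2: Count signs: positive = 0, negative = 8.
Step 3: Under H0: P(positive) = 0.5, so the number of positives S ~ Bin(8, 0.5).
Step 4: Two-sided exact p-value = sum of Bin(8,0.5) probabilities at or below the observed probability = 0.007812.
Step 5: alpha = 0.05. reject H0.

n_eff = 8, pos = 0, neg = 8, p = 0.007812, reject H0.


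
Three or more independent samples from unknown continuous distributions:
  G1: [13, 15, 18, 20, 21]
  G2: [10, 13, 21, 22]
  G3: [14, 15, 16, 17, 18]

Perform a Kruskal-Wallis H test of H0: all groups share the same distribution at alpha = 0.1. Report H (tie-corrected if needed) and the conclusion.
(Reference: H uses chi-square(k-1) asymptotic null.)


Step 1: Combine all N = 14 observations and assign midranks.
sorted (value, group, rank): (10,G2,1), (13,G1,2.5), (13,G2,2.5), (14,G3,4), (15,G1,5.5), (15,G3,5.5), (16,G3,7), (17,G3,8), (18,G1,9.5), (18,G3,9.5), (20,G1,11), (21,G1,12.5), (21,G2,12.5), (22,G2,14)
Step 2: Sum ranks within each group.
R_1 = 41 (n_1 = 5)
R_2 = 30 (n_2 = 4)
R_3 = 34 (n_3 = 5)
Step 3: H = 12/(N(N+1)) * sum(R_i^2/n_i) - 3(N+1)
     = 12/(14*15) * (41^2/5 + 30^2/4 + 34^2/5) - 3*15
     = 0.057143 * 792.4 - 45
     = 0.280000.
Step 4: Ties present; correction factor C = 1 - 24/(14^3 - 14) = 0.991209. Corrected H = 0.280000 / 0.991209 = 0.282483.
Step 5: Under H0, H ~ chi^2(2); p-value = 0.868279.
Step 6: alpha = 0.1. fail to reject H0.

H = 0.2825, df = 2, p = 0.868279, fail to reject H0.


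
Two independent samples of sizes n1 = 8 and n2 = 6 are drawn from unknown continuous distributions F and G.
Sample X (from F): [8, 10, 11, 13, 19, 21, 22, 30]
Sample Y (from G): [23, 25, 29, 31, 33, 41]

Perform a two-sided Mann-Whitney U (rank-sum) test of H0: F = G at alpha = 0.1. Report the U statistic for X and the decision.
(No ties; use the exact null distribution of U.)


Step 1: Combine and sort all 14 observations; assign midranks.
sorted (value, group): (8,X), (10,X), (11,X), (13,X), (19,X), (21,X), (22,X), (23,Y), (25,Y), (29,Y), (30,X), (31,Y), (33,Y), (41,Y)
ranks: 8->1, 10->2, 11->3, 13->4, 19->5, 21->6, 22->7, 23->8, 25->9, 29->10, 30->11, 31->12, 33->13, 41->14
Step 2: Rank sum for X: R1 = 1 + 2 + 3 + 4 + 5 + 6 + 7 + 11 = 39.
Step 3: U_X = R1 - n1(n1+1)/2 = 39 - 8*9/2 = 39 - 36 = 3.
       U_Y = n1*n2 - U_X = 48 - 3 = 45.
Step 4: No ties, so the exact null distribution of U (based on enumerating the C(14,8) = 3003 equally likely rank assignments) gives the two-sided p-value.
Step 5: p-value = 0.004662; compare to alpha = 0.1. reject H0.

U_X = 3, p = 0.004662, reject H0 at alpha = 0.1.


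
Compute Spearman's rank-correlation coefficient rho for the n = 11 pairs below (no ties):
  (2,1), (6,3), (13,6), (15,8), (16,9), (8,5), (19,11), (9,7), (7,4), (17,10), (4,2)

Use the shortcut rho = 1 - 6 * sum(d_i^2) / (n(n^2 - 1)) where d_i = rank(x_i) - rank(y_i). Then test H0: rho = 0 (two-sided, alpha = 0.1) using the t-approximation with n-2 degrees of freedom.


Step 1: Rank x and y separately (midranks; no ties here).
rank(x): 2->1, 6->3, 13->7, 15->8, 16->9, 8->5, 19->11, 9->6, 7->4, 17->10, 4->2
rank(y): 1->1, 3->3, 6->6, 8->8, 9->9, 5->5, 11->11, 7->7, 4->4, 10->10, 2->2
Step 2: d_i = R_x(i) - R_y(i); compute d_i^2.
  (1-1)^2=0, (3-3)^2=0, (7-6)^2=1, (8-8)^2=0, (9-9)^2=0, (5-5)^2=0, (11-11)^2=0, (6-7)^2=1, (4-4)^2=0, (10-10)^2=0, (2-2)^2=0
sum(d^2) = 2.
Step 3: rho = 1 - 6*2 / (11*(11^2 - 1)) = 1 - 12/1320 = 0.990909.
Step 4: Under H0, t = rho * sqrt((n-2)/(1-rho^2)) = 22.0966 ~ t(9).
Step 5: Two-sided p-value from the t-distribution with 9 df = 0.000000.
Step 6: alpha = 0.1. reject H0.

rho = 0.9909, p = 0.000000, reject H0 at alpha = 0.1.


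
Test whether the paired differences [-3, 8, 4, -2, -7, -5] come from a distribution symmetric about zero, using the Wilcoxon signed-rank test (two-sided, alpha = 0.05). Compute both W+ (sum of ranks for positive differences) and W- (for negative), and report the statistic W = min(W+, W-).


Step 1: Drop any zero differences (none here) and take |d_i|.
|d| = [3, 8, 4, 2, 7, 5]
Step 2: Midrank |d_i| (ties get averaged ranks).
ranks: |3|->2, |8|->6, |4|->3, |2|->1, |7|->5, |5|->4
Step 3: Attach original signs; sum ranks with positive sign and with negative sign.
W+ = 6 + 3 = 9
W- = 2 + 1 + 5 + 4 = 12
(Check: W+ + W- = 21 should equal n(n+1)/2 = 21.)
Step 4: Test statistic W = min(W+, W-) = 9.
Step 5: No ties, so the exact null distribution over the 2^6 = 64 sign assignments gives the two-sided p-value = 0.843750.
Step 6: alpha = 0.05. fail to reject H0.

W+ = 9, W- = 12, W = min = 9, p = 0.843750, fail to reject H0.
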